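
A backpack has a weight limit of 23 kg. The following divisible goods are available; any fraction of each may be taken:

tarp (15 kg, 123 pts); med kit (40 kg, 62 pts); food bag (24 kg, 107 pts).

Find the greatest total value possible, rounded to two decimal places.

Take in order of value per unit:
- tarp (123/15 per unit): all 15 → value 123, running total 123.00
- food bag (107/24 per unit): 8 of 24 → value 8×107/24 = 35.6667, running total 158.67
Total 158.67.

158.67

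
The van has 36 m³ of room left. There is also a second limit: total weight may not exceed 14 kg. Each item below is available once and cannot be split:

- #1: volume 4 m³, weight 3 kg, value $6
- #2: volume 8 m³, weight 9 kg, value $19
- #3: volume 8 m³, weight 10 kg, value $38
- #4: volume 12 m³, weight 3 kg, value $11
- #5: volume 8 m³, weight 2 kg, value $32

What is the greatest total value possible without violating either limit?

Feasible sets respecting both limits:
- #3+#5: volume 16, weight 12, value 70
- #2+#4+#5: volume 28, weight 14, value 62
- #1+#2+#5: volume 20, weight 14, value 57
- #2+#5: volume 16, weight 11, value 51
Best: $70.

$70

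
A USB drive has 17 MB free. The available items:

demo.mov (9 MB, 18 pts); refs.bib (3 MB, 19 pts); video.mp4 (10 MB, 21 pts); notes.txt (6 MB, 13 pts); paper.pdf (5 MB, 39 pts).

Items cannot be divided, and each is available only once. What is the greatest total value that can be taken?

Check high-value combinations within 17 MB:
- demo.mov+refs.bib+paper.pdf: size 9+3+5=17, value 18+19+39=76
- refs.bib+notes.txt+paper.pdf: size 3+6+5=14, value 19+13+39=71
- video.mp4+paper.pdf: size 10+5=15, value 21+39=60
Best: 76 pts.

76 pts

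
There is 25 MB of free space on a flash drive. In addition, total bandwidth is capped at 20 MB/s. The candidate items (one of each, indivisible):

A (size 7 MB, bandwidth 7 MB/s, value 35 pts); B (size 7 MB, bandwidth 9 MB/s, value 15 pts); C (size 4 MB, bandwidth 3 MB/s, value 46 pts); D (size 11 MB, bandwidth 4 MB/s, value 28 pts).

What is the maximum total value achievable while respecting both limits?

109 pts

Feasible sets respecting both limits:
- A+C+D: size 22, bandwidth 14, value 109
- A+B+C: size 18, bandwidth 19, value 96
- B+C+D: size 22, bandwidth 16, value 89
- A+C: size 11, bandwidth 10, value 81
Best: 109 pts.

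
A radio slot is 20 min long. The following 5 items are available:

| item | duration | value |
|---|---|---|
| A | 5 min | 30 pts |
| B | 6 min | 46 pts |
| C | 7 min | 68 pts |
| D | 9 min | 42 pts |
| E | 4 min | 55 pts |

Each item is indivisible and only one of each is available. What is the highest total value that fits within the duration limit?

Check high-value combinations within 20 min:
- B+C+E: duration 6+7+4=17, value 46+68+55=169
- C+D+E: duration 7+9+4=20, value 68+42+55=165
- A+C+E: duration 5+7+4=16, value 30+68+55=153
- A+B+C: duration 5+6+7=18, value 30+46+68=144
Best: 169 pts.

169 pts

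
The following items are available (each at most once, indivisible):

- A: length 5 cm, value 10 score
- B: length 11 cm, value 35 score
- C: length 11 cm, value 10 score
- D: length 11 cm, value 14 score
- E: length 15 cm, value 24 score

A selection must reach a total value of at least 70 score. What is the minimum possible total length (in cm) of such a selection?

37

Subsets with value ≥ 70, sorted by total length:
- B+D+E: length 37, value 73
- A+B+D+E: length 42, value 83
- A+B+C+E: length 42, value 79
Minimum length: 37 cm.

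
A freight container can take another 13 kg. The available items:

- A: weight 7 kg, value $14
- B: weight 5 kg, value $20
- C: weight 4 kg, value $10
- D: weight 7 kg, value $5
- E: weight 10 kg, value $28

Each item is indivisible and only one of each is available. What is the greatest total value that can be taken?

$34

Check high-value combinations within 13 kg:
- A+B: weight 7+5=12, value 14+20=34
- B+C: weight 5+4=9, value 20+10=30
- E: weight 10, value 28
- B+D: weight 5+7=12, value 20+5=25
- A+C: weight 7+4=11, value 14+10=24
Best: $34.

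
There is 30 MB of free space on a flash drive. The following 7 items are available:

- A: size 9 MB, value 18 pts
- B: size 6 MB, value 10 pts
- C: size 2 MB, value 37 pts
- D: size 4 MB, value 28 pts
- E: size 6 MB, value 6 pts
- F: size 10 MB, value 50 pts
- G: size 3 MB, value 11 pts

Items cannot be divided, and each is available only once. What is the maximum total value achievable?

Check high-value combinations within 30 MB:
- A+C+D+F+G: size 9+2+4+10+3=28, value 18+37+28+50+11=144
- B+C+D+F+G: size 6+2+4+10+3=25, value 10+37+28+50+11=136
- A+C+D+F: size 9+2+4+10=25, value 18+37+28+50=133
Best: 144 pts.

144 pts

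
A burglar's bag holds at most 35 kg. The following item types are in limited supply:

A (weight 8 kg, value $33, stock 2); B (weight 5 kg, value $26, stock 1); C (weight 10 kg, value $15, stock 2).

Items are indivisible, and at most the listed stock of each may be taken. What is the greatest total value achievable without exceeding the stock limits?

$107

Top feasible selections:
- 2×A + 1×B + 1×C: weight 31, value 107
- 2×A + 1×B: weight 21, value 92
- 1×A + 1×B + 2×C: weight 33, value 89
- 2×A + 1×C: weight 26, value 81
Best: $107.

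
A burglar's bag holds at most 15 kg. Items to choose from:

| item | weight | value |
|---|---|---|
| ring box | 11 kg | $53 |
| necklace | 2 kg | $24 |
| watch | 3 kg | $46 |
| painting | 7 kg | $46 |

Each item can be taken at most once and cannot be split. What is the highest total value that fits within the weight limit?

$116

This is a 0/1 knapsack; check combinations near the capacity.
- necklace+watch+painting: weight 2+3+7=12, value 24+46+46=116
- ring box+watch: weight 11+3=14, value 53+46=99
- watch+painting: weight 3+7=10, value 46+46=92
- ring box+necklace: weight 11+2=13, value 53+24=77
- necklace+watch: weight 2+3=5, value 24+46=70
Best: $116.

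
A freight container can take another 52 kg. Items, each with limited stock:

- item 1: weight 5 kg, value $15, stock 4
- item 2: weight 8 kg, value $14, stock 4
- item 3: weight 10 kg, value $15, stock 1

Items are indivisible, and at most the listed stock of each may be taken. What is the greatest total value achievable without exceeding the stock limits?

$116

Top feasible selections:
- 4×item 1 + 4×item 2: weight 52, value 116
- 4×item 1 + 2×item 2 + 1×item 3: weight 46, value 103
- 4×item 1 + 3×item 2: weight 44, value 102
Best: $116.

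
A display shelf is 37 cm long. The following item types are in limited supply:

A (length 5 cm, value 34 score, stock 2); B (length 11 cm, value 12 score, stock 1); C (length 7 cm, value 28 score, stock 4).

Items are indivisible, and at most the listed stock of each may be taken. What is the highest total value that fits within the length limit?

152 score

Best selections within length 37 and stock limits:
- 2×A + 3×C: length 31, value 152
- 1×A + 4×C: length 33, value 146
Best: 152 score.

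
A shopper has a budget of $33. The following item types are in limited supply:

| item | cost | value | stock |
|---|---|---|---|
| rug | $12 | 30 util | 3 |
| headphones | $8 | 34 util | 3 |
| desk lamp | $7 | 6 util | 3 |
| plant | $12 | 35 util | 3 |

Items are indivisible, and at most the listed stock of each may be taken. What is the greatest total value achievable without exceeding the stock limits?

108 util

Top feasible selections:
- 3×headphones + 1×desk lamp: cost 31, value 108
- 1×headphones + 2×plant: cost 32, value 104
Best: 108 util.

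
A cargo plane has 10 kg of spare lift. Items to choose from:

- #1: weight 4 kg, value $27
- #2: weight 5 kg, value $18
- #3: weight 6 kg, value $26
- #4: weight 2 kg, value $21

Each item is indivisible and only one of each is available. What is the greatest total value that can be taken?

$53

Check high-value combinations within 10 kg:
- #1+#3: weight 4+6=10, value 27+26=53
- #1+#4: weight 4+2=6, value 27+21=48
- #3+#4: weight 6+2=8, value 26+21=47
Best: $53.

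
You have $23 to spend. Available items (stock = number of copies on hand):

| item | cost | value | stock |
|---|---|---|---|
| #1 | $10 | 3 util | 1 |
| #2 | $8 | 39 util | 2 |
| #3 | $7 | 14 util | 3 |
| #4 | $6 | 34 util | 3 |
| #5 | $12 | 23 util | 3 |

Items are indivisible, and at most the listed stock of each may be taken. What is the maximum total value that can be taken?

112 util

Top feasible selections:
- 2×#2 + 1×#4: cost 22, value 112
- 1×#2 + 2×#4: cost 20, value 107
- 3×#4: cost 18, value 102
Best: 112 util.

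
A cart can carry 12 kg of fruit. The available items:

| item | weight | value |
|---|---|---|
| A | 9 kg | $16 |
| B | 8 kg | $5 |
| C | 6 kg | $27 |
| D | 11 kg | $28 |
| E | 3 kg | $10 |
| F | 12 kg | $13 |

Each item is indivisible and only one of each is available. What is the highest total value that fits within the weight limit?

$37

This is a 0/1 knapsack; check combinations near the capacity.
- C+E: weight 6+3=9, value 27+10=37
- D: weight 11, value 28
- C: weight 6, value 27
- A+E: weight 9+3=12, value 16+10=26
- A: weight 9, value 16
Best: $37.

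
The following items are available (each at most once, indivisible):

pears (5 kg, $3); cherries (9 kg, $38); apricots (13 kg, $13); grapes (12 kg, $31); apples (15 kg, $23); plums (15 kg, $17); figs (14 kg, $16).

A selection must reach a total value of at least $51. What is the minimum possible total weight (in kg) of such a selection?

Subsets with value ≥ 51, sorted by total weight:
- cherries+grapes: weight 21, value 69
- cherries+apricots: weight 22, value 51
- cherries+figs: weight 23, value 54
Minimum weight: 21 kg.

21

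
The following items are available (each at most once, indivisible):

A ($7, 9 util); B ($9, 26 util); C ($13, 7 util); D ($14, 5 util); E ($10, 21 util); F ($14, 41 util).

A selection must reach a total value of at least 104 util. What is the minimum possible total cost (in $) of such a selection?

53

Subsets with value ≥ 104, sorted by total cost:
- A+B+C+E+F: cost 53, value 104
- A+B+C+D+E+F: cost 67, value 109
Minimum cost: 53 $.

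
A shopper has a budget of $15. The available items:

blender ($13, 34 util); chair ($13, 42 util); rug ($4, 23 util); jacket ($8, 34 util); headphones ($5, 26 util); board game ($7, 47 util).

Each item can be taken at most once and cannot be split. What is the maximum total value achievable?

81 util

Check high-value combinations within $15:
- jacket+board game: cost 8+7=15, value 34+47=81
- headphones+board game: cost 5+7=12, value 26+47=73
- rug+board game: cost 4+7=11, value 23+47=70
- jacket+headphones: cost 8+5=13, value 34+26=60
Best: 81 util.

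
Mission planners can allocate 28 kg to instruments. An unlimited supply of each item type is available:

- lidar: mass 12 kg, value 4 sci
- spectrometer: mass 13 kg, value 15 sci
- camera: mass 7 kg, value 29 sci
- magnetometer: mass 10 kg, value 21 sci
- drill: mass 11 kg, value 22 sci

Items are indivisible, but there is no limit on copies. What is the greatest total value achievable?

Best value-per-unit is camera at 29/7, and filling with it alone uses mass 4×7=28. No mix of the others beats 4×29 = 116.

116 sci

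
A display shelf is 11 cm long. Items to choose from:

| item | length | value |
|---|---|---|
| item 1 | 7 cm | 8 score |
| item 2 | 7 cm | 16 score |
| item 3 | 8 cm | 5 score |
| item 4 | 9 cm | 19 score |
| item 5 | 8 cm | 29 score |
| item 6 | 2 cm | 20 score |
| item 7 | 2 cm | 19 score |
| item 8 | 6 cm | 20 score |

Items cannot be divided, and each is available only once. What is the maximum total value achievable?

59 score

Check high-value combinations within 11 cm:
- item 6+item 7+item 8: length 2+2+6=10, value 20+19+20=59
- item 2+item 6+item 7: length 7+2+2=11, value 16+20+19=55
- item 5+item 6: length 8+2=10, value 29+20=49
- item 5+item 7: length 8+2=10, value 29+19=48
Best: 59 score.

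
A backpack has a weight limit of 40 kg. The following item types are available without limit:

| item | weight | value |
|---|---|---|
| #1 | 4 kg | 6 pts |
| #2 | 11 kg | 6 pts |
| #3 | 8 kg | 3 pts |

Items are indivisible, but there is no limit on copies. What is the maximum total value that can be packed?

Best value-per-unit is #1 at 6/4, and filling with it alone uses weight 10×4=40. No mix of the others beats 10×6 = 60.

60 pts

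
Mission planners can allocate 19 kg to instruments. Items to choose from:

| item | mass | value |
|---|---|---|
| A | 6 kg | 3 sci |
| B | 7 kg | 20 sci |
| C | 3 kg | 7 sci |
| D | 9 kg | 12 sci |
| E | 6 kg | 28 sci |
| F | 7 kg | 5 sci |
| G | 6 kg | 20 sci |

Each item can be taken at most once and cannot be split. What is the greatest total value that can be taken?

Check high-value combinations within 19 kg:
- B+E+G: mass 7+6+6=19, value 20+28+20=68
- C+E+G: mass 3+6+6=15, value 7+28+20=55
- B+C+E: mass 7+3+6=16, value 20+7+28=55
- E+F+G: mass 6+7+6=19, value 28+5+20=53
Best: 68 sci.

68 sci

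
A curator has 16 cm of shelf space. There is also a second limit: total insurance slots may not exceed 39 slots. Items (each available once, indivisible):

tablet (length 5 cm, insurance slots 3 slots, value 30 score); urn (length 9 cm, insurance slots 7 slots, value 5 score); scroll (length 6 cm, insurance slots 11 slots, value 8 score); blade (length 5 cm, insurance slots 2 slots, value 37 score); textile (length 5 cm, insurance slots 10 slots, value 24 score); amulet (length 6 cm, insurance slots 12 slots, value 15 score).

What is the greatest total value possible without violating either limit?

Feasible sets respecting both limits:
- tablet+blade+textile: length 15, insurance slots 15, value 91
- tablet+blade+amulet: length 16, insurance slots 17, value 82
- blade+textile+amulet: length 16, insurance slots 24, value 76
Best: 91 score.

91 score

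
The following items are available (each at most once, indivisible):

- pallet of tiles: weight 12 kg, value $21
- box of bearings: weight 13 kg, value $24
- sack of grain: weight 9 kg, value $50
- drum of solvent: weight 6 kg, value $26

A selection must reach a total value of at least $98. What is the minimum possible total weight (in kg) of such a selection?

Subsets with value ≥ 98, sorted by total weight:
- box of bearings+sack of grain+drum of solvent: weight 28, value 100
- pallet of tiles+box of bearings+sack of grain+drum of solvent: weight 40, value 121
Minimum weight: 28 kg.

28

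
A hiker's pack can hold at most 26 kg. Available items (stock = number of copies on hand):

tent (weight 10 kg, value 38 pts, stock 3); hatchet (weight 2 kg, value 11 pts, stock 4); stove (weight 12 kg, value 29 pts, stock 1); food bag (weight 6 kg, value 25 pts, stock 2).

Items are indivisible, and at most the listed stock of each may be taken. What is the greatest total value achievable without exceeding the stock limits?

Top feasible selections:
- 1×tent + 2×hatchet + 2×food bag: weight 26, value 110
- 2×tent + 3×hatchet: weight 26, value 109
- 1×tent + 4×hatchet + 1×food bag: weight 24, value 107
Best: 110 pts.

110 pts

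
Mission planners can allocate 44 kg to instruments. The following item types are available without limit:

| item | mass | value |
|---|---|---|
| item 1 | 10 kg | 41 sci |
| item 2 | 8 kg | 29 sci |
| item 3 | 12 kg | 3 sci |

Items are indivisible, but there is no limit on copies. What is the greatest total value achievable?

Best value-per-unit is item 1 at 41/10; filling with it alone gives 4×41 = 164.
Optimal mix: 2×item 1 + 3×item 2 → mass 44, value 169.

169 sci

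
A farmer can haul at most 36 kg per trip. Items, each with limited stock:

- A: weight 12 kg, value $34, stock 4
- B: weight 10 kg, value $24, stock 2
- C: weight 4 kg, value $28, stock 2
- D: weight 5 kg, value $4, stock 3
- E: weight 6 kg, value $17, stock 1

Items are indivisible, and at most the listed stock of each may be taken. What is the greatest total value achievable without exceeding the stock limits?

$131

Top feasible selections:
- 1×A + 1×B + 2×C + 1×E: weight 36, value 131
- 2×A + 2×C: weight 32, value 124
- 2×B + 2×C + 1×E: weight 34, value 121
Best: $131.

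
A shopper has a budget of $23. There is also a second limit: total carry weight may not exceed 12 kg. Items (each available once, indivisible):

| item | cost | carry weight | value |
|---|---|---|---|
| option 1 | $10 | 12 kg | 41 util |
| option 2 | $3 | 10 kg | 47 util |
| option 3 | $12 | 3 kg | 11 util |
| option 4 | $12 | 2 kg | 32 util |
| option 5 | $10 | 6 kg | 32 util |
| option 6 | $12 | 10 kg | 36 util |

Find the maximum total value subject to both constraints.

Feasible sets respecting both limits:
- option 2+option 4: cost 15, carry weight 12, value 79
- option 4+option 5: cost 22, carry weight 8, value 64
- option 2: cost 3, carry weight 10, value 47
- option 3+option 5: cost 22, carry weight 9, value 43
Best: 79 util.

79 util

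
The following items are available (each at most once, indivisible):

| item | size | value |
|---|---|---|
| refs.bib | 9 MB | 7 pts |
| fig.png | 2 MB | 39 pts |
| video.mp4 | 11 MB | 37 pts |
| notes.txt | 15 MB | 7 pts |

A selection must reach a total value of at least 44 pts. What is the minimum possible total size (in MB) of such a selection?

Subsets with value ≥ 44, sorted by total size:
- refs.bib+fig.png: size 11, value 46
- fig.png+video.mp4: size 13, value 76
Minimum size: 11 MB.

11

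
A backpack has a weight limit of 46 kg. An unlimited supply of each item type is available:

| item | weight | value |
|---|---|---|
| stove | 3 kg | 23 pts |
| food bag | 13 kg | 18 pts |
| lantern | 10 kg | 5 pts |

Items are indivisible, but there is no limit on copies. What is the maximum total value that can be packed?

345 pts

Best value-per-unit is stove at 23/3, and filling with it alone uses weight 15×3=45. No mix of the others beats 15×23 = 345.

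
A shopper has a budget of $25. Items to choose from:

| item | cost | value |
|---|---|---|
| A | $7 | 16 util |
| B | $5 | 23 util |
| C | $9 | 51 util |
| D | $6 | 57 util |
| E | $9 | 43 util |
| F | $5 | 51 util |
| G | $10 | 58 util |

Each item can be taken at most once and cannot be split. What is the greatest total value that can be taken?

182 util

Check high-value combinations within $25:
- B+C+D+F: cost 5+9+6+5=25, value 23+51+57+51=182
- B+D+E+F: cost 5+6+9+5=25, value 23+57+43+51=174
- D+F+G: cost 6+5+10=21, value 57+51+58=166
- C+D+G: cost 9+6+10=25, value 51+57+58=166
- C+F+G: cost 9+5+10=24, value 51+51+58=160
Best: 182 util.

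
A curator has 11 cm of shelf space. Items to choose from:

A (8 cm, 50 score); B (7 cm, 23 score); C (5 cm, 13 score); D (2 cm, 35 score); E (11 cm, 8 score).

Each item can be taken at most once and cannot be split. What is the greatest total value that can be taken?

Check high-value combinations within 11 cm:
- A+D: length 8+2=10, value 50+35=85
- B+D: length 7+2=9, value 23+35=58
- A: length 8, value 50
- C+D: length 5+2=7, value 13+35=48
Best: 85 score.

85 score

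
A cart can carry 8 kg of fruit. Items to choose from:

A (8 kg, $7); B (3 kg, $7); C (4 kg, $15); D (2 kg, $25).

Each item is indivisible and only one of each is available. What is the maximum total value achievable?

Check high-value combinations within 8 kg:
- C+D: weight 4+2=6, value 15+25=40
- B+D: weight 3+2=5, value 7+25=32
- D: weight 2, value 25
- B+C: weight 3+4=7, value 7+15=22
- C: weight 4, value 15
Best: $40.

$40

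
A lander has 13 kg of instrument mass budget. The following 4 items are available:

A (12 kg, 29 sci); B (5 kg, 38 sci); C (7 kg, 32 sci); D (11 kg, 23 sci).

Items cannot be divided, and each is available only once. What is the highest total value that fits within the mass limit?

70 sci

This is a 0/1 knapsack; check combinations near the capacity.
- B+C: mass 5+7=12, value 38+32=70
- B: mass 5, value 38
- C: mass 7, value 32
- A: mass 12, value 29
Best: 70 sci.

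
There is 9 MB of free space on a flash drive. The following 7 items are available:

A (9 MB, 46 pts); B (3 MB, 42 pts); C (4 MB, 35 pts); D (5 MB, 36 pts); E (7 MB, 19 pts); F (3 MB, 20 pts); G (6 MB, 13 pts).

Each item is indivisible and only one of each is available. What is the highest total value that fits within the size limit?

Check high-value combinations within 9 MB:
- B+D: size 3+5=8, value 42+36=78
- B+C: size 3+4=7, value 42+35=77
- C+D: size 4+5=9, value 35+36=71
- B+F: size 3+3=6, value 42+20=62
- D+F: size 5+3=8, value 36+20=56
Best: 78 pts.

78 pts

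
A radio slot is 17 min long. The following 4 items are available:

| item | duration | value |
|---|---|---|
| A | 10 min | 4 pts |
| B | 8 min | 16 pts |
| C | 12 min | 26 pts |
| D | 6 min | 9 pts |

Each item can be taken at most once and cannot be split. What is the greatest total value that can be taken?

Check high-value combinations within 17 min:
- C: duration 12, value 26
- B+D: duration 8+6=14, value 16+9=25
- B: duration 8, value 16
- A+D: duration 10+6=16, value 4+9=13
- D: duration 6, value 9
Best: 26 pts.

26 pts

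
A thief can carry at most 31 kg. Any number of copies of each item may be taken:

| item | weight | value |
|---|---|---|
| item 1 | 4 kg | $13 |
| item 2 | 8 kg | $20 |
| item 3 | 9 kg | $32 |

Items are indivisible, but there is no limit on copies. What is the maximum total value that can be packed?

Best value-per-unit is item 3 at 32/9; filling with it alone gives 3×32 = 96.
Optimal mix: 1×item 1 + 3×item 3 → weight 31, value 109.

$109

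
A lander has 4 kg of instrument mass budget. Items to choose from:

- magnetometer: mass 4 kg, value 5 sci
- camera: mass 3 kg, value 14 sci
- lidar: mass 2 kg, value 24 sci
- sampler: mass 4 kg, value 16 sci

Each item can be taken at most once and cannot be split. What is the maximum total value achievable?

24 sci

Check high-value combinations within 4 kg:
- lidar: mass 2, value 24
- sampler: mass 4, value 16
- camera: mass 3, value 14
- magnetometer: mass 4, value 5
Best: 24 sci.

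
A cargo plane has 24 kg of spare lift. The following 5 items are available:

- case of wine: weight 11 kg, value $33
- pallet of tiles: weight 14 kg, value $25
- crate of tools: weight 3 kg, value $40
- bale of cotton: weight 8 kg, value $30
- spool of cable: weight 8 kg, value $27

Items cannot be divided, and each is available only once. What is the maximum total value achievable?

$103

This is a 0/1 knapsack; check combinations near the capacity.
- case of wine+crate of tools+bale of cotton: weight 11+3+8=22, value 33+40+30=103
- case of wine+crate of tools+spool of cable: weight 11+3+8=22, value 33+40+27=100
- crate of tools+bale of cotton+spool of cable: weight 3+8+8=19, value 40+30+27=97
Best: $103.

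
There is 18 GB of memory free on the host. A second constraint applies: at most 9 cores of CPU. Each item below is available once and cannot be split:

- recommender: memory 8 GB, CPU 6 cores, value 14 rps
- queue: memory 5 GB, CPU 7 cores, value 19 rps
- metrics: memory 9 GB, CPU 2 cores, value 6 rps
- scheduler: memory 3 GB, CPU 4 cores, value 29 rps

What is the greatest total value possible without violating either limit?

Feasible sets respecting both limits:
- metrics+scheduler: memory 12, CPU 6, value 35
- scheduler: memory 3, CPU 4, value 29
- queue+metrics: memory 14, CPU 9, value 25
Best: 35 rps.

35 rps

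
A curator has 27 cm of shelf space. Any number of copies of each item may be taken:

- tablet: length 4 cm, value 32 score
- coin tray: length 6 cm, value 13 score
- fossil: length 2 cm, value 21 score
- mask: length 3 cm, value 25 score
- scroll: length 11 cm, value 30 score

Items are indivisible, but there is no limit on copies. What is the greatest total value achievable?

277 score

Best value-per-unit is fossil at 21/2; filling with it alone gives 13×21 = 273.
Optimal mix: 12×fossil + 1×mask → length 27, value 277.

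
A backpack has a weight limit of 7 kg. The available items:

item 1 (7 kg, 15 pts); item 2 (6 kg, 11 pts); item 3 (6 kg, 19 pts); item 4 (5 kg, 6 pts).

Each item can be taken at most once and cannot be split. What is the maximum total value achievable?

19 pts

This is a 0/1 knapsack; check combinations near the capacity.
- item 3: weight 6, value 19
- item 1: weight 7, value 15
- item 2: weight 6, value 11
- item 4: weight 5, value 6
Best: 19 pts.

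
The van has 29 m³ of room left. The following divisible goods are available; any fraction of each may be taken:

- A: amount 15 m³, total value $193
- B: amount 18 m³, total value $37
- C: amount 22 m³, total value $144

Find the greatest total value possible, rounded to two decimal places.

284.64

Take in order of value per unit:
- A (193/15 per unit): all 15 → value 193, running total 193.00
- C (144/22 per unit): 14 of 22 → value 14×144/22 = 91.6364, running total 284.64
Total 284.64.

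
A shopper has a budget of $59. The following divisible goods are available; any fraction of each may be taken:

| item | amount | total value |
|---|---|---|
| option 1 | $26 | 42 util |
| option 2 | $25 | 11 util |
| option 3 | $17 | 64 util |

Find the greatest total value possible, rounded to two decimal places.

Take in order of value per unit:
- option 3 (64/17 per unit): all 17 → value 64, running total 64.00
- option 1 (42/26 per unit): all 26 → value 42, running total 106.00
- option 2 (11/25 per unit): 16 of 25 → value 16×11/25 = 7.0400, running total 113.04
Total 113.04.

113.04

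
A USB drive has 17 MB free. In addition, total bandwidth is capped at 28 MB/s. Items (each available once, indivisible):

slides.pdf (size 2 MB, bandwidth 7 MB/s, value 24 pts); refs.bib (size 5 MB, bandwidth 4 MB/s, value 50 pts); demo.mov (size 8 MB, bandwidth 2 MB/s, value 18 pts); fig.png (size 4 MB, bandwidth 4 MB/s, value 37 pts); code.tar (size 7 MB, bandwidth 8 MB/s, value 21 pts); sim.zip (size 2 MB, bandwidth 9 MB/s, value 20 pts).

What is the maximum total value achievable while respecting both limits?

Feasible sets respecting both limits:
- slides.pdf+refs.bib+fig.png+sim.zip: size 13, bandwidth 24, value 131
- slides.pdf+refs.bib+code.tar+sim.zip: size 16, bandwidth 28, value 115
- slides.pdf+refs.bib+demo.mov+sim.zip: size 17, bandwidth 22, value 112
- slides.pdf+refs.bib+fig.png: size 11, bandwidth 15, value 111
Best: 131 pts.

131 pts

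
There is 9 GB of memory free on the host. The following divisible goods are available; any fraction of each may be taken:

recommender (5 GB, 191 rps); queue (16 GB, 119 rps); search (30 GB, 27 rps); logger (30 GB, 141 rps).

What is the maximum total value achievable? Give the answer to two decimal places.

220.75

Take in order of value per unit:
- recommender (191/5 per unit): all 5 → value 191, running total 191.00
- queue (119/16 per unit): 4 of 16 → value 4×119/16 = 29.7500, running total 220.75
Total 220.75.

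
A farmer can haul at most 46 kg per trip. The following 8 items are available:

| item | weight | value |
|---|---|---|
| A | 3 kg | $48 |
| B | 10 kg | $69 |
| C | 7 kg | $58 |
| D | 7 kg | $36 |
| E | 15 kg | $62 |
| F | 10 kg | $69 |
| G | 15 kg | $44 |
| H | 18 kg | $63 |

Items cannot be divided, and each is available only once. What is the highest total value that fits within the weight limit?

Check high-value combinations within 46 kg:
- A+B+C+E+F: weight 3+10+7+15+10=45, value 48+69+58+62+69=306
- A+B+C+F+G: weight 3+10+7+10+15=45, value 48+69+58+69+44=288
- A+B+D+E+F: weight 3+10+7+15+10=45, value 48+69+36+62+69=284
Best: $306.

$306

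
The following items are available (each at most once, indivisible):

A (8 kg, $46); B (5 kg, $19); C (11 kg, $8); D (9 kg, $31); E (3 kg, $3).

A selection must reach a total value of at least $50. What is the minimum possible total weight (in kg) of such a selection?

Subsets with value ≥ 50, sorted by total weight:
- A+B: weight 13, value 65
- B+D: weight 14, value 50
Minimum weight: 13 kg.

13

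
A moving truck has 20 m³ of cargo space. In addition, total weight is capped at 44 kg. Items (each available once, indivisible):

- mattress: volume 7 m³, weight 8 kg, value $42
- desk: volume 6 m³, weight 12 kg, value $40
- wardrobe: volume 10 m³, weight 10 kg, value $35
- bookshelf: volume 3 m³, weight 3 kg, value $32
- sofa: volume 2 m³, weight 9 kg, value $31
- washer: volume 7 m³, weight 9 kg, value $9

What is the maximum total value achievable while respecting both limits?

$145

Feasible sets respecting both limits:
- mattress+desk+bookshelf+sofa: volume 18, weight 32, value 145
- mattress+desk+bookshelf: volume 16, weight 23, value 114
- mattress+bookshelf+sofa+washer: volume 19, weight 29, value 114
- mattress+desk+sofa: volume 15, weight 29, value 113
Best: $145.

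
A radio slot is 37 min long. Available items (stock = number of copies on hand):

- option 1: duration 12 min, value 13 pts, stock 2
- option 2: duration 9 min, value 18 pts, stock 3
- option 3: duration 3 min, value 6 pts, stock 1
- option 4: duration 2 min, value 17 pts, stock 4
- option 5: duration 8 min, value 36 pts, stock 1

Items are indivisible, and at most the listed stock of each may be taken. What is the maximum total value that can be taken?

146 pts

Top feasible selections:
- 2×option 2 + 1×option 3 + 4×option 4 + 1×option 5: duration 37, value 146
- 2×option 2 + 4×option 4 + 1×option 5: duration 34, value 140
Best: 146 pts.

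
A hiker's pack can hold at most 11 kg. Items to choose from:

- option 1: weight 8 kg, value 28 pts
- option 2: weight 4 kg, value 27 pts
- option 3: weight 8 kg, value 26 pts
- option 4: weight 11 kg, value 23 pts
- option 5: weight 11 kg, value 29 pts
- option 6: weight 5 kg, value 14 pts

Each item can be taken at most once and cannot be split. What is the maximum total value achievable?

This is a 0/1 knapsack; check combinations near the capacity.
- option 2+option 6: weight 4+5=9, value 27+14=41
- option 5: weight 11, value 29
- option 1: weight 8, value 28
Best: 41 pts.

41 pts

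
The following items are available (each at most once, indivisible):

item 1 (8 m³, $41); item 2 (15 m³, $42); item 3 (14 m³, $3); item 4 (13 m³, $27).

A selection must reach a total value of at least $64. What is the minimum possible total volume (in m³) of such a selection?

Subsets with value ≥ 64, sorted by total volume:
- item 1+item 4: volume 21, value 68
- item 1+item 2: volume 23, value 83
- item 2+item 4: volume 28, value 69
- item 1+item 3+item 4: volume 35, value 71
Minimum volume: 21 m³.

21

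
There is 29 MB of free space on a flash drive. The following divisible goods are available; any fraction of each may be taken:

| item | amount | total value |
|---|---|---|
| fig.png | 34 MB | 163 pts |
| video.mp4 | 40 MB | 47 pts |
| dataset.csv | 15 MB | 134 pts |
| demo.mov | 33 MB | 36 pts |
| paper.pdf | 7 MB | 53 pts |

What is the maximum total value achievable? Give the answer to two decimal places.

220.56

Take in order of value per unit:
- dataset.csv (134/15 per unit): all 15 → value 134, running total 134.00
- paper.pdf (53/7 per unit): all 7 → value 53, running total 187.00
- fig.png (163/34 per unit): 7 of 34 → value 7×163/34 = 33.5588, running total 220.56
Total 220.56.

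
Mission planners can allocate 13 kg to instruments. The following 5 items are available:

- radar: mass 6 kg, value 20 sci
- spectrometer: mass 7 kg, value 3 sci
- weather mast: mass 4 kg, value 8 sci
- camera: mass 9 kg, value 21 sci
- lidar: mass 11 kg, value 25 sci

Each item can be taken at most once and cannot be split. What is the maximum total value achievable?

29 sci

Check high-value combinations within 13 kg:
- weather mast+camera: mass 4+9=13, value 8+21=29
- radar+weather mast: mass 6+4=10, value 20+8=28
- lidar: mass 11, value 25
Best: 29 sci.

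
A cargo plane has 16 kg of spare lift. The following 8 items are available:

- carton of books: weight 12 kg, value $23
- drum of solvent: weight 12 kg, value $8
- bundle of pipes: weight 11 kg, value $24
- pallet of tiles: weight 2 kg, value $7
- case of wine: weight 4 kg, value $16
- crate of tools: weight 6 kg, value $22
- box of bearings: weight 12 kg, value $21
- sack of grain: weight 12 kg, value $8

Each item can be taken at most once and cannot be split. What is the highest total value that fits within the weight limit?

This is a 0/1 knapsack; check combinations near the capacity.
- pallet of tiles+case of wine+crate of tools: weight 2+4+6=12, value 7+16+22=45
- bundle of pipes+case of wine: weight 11+4=15, value 24+16=40
- carton of books+case of wine: weight 12+4=16, value 23+16=39
- case of wine+crate of tools: weight 4+6=10, value 16+22=38
- case of wine+box of bearings: weight 4+12=16, value 16+21=37
Best: $45.

$45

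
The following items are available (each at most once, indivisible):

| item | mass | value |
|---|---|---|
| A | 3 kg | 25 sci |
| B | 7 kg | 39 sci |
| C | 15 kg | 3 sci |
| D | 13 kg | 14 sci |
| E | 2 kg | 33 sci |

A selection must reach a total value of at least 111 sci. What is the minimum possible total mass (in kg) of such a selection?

Subsets with value ≥ 111, sorted by total mass:
- A+B+D+E: mass 25, value 111
- A+B+C+D+E: mass 40, value 114
Minimum mass: 25 kg.

25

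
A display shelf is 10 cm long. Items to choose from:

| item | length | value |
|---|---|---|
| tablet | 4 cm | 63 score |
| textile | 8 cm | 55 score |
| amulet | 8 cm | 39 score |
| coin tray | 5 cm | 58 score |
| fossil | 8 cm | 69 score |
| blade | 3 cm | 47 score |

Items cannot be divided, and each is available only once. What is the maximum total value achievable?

Check high-value combinations within 10 cm:
- tablet+coin tray: length 4+5=9, value 63+58=121
- tablet+blade: length 4+3=7, value 63+47=110
- coin tray+blade: length 5+3=8, value 58+47=105
- fossil: length 8, value 69
Best: 121 score.

121 score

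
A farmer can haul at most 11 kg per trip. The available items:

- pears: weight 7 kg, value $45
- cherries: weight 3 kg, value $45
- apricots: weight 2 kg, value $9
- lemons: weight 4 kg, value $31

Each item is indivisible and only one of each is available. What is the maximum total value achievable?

$90

This is a 0/1 knapsack; check combinations near the capacity.
- pears+cherries: weight 7+3=10, value 45+45=90
- cherries+apricots+lemons: weight 3+2+4=9, value 45+9+31=85
- cherries+lemons: weight 3+4=7, value 45+31=76
- pears+lemons: weight 7+4=11, value 45+31=76
- cherries+apricots: weight 3+2=5, value 45+9=54
Best: $90.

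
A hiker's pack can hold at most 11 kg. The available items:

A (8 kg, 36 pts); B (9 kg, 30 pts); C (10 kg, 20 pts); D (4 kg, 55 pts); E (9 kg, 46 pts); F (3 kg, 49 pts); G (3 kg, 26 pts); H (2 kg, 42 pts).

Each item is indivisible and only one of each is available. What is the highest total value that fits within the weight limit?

Check high-value combinations within 11 kg:
- D+F+H: weight 4+3+2=9, value 55+49+42=146
- D+F+G: weight 4+3+3=10, value 55+49+26=130
- D+G+H: weight 4+3+2=9, value 55+26+42=123
Best: 146 pts.

146 pts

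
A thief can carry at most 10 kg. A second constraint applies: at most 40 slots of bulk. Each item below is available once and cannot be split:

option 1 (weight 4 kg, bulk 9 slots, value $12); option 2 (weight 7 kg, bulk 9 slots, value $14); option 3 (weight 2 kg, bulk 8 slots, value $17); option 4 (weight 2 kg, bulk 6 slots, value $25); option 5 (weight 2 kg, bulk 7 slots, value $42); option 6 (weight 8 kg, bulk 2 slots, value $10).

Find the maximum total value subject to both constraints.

$96

Feasible sets respecting both limits:
- option 1+option 3+option 4+option 5: weight 10, bulk 30, value 96
- option 3+option 4+option 5: weight 6, bulk 21, value 84
- option 1+option 4+option 5: weight 8, bulk 22, value 79
Best: $96.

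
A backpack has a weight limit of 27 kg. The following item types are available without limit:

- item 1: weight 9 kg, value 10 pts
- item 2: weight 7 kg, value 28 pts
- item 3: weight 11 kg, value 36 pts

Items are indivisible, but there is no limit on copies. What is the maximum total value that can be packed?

92 pts

Best value-per-unit is item 2 at 28/7; filling with it alone gives 3×28 = 84.
Optimal mix: 2×item 2 + 1×item 3 → weight 25, value 92.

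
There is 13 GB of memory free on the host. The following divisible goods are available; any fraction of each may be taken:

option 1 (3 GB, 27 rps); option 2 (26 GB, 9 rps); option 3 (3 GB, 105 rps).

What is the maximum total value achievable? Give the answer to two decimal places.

Take in order of value per unit:
- option 3 (105/3 per unit): all 3 → value 105, running total 105.00
- option 1 (27/3 per unit): all 3 → value 27, running total 132.00
- option 2 (9/26 per unit): 7 of 26 → value 7×9/26 = 2.4231, running total 134.42
Total 134.42.

134.42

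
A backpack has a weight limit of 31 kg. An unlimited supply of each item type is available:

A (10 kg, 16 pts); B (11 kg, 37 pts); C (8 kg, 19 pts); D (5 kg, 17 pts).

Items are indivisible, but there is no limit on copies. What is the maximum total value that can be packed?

Best value-per-unit is D at 17/5; filling with it alone gives 6×17 = 102.
Optimal mix: 1×B + 4×D → weight 31, value 105.

105 pts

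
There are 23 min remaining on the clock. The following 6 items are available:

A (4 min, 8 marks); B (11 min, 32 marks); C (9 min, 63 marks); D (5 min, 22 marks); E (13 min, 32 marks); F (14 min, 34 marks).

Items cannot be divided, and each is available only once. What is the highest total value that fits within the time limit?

97 marks

Check high-value combinations within 23 min:
- C+F: time 9+14=23, value 63+34=97
- B+C: time 11+9=20, value 32+63=95
- C+E: time 9+13=22, value 63+32=95
- A+C+D: time 4+9+5=18, value 8+63+22=93
- C+D: time 9+5=14, value 63+22=85
Best: 97 marks.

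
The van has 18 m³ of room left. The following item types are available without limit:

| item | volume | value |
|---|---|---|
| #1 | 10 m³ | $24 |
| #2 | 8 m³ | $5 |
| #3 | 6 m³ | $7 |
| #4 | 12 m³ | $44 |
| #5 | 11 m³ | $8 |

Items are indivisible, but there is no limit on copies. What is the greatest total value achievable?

Best value-per-unit is #4 at 44/12; filling with it alone gives 1×44 = 44.
Optimal mix: 1×#3 + 1×#4 → volume 18, value 51.

$51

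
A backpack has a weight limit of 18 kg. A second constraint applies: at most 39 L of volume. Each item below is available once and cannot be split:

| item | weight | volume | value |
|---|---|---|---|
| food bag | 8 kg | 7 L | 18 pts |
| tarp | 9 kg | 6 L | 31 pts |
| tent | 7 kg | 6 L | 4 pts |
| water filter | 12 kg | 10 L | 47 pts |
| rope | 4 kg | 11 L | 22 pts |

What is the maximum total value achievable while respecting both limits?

Feasible sets respecting both limits:
- water filter+rope: weight 16, volume 21, value 69
- tarp+rope: weight 13, volume 17, value 53
- food bag+tarp: weight 17, volume 13, value 49
- water filter: weight 12, volume 10, value 47
Best: 69 pts.

69 pts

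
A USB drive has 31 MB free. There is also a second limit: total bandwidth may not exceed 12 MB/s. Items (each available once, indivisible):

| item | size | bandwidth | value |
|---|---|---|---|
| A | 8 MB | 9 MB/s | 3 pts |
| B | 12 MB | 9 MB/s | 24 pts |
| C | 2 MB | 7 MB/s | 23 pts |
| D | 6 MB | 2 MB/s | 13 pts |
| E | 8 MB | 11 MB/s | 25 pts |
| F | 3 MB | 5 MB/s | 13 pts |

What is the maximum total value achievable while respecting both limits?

Feasible sets respecting both limits:
- B+D: size 18, bandwidth 11, value 37
- C+D: size 8, bandwidth 9, value 36
- C+F: size 5, bandwidth 12, value 36
- D+F: size 9, bandwidth 7, value 26
Best: 37 pts.

37 pts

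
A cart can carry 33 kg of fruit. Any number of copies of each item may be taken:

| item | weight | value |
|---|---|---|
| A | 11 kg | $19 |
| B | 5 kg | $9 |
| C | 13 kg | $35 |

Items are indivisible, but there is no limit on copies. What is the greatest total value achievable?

$79

Best value-per-unit is C at 35/13; filling with it alone gives 2×35 = 70.
Optimal mix: 1×B + 2×C → weight 31, value 79.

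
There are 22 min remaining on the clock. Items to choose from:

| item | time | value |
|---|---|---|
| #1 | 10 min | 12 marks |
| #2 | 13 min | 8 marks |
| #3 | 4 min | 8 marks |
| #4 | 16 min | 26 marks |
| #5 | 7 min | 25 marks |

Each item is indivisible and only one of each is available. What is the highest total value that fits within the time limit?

Check high-value combinations within 22 min:
- #1+#3+#5: time 10+4+7=21, value 12+8+25=45
- #1+#5: time 10+7=17, value 12+25=37
- #3+#4: time 4+16=20, value 8+26=34
- #3+#5: time 4+7=11, value 8+25=33
- #2+#5: time 13+7=20, value 8+25=33
Best: 45 marks.

45 marks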